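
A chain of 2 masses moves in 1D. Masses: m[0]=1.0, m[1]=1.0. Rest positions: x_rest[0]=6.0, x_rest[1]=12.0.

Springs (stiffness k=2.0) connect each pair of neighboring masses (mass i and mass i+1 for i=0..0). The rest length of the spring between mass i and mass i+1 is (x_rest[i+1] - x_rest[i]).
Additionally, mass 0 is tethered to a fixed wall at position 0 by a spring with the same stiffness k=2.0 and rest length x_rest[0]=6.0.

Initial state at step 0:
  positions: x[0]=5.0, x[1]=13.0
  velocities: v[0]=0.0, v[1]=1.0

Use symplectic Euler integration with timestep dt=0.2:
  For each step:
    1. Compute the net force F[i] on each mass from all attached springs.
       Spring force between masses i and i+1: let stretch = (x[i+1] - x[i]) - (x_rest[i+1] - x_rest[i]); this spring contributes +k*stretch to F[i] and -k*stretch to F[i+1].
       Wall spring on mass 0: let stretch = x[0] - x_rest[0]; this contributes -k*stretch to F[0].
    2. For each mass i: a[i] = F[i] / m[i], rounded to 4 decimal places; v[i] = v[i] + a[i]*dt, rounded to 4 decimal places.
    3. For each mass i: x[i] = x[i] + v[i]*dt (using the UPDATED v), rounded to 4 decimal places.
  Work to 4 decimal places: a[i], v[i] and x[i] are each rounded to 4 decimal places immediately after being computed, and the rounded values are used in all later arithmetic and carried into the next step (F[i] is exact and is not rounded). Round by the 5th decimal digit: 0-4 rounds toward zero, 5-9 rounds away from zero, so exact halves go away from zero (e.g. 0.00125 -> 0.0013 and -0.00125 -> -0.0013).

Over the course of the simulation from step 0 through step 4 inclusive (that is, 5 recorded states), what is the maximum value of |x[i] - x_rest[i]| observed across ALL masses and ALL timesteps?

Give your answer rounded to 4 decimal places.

Step 0: x=[5.0000 13.0000] v=[0.0000 1.0000]
Step 1: x=[5.2400 13.0400] v=[1.2000 0.2000]
Step 2: x=[5.6848 12.9360] v=[2.2240 -0.5200]
Step 3: x=[6.2549 12.7319] v=[2.8506 -1.0205]
Step 4: x=[6.8428 12.4896] v=[2.9394 -1.2113]
Max displacement = 1.0400

Answer: 1.0400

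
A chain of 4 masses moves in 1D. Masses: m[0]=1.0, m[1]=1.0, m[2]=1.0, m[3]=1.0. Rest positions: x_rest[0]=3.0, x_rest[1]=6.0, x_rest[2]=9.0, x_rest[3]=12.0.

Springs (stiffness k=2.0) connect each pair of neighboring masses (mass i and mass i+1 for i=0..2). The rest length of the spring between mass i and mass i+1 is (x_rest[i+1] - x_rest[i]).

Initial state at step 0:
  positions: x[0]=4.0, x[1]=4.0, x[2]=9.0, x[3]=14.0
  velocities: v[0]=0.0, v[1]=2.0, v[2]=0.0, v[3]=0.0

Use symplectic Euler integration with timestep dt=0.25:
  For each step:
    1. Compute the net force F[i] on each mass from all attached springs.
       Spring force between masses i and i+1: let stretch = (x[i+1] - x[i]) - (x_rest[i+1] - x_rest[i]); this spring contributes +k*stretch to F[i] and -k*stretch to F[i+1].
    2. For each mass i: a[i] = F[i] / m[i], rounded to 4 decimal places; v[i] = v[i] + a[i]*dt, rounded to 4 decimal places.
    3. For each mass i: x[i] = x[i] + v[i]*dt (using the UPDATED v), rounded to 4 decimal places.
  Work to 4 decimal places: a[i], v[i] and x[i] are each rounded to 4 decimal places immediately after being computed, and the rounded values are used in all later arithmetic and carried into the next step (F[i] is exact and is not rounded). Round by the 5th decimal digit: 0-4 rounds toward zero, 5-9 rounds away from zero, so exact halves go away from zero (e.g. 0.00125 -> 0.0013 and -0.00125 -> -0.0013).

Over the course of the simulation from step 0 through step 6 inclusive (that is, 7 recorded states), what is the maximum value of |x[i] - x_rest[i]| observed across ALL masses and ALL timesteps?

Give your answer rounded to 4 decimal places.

Answer: 2.8974

Derivation:
Step 0: x=[4.0000 4.0000 9.0000 14.0000] v=[0.0000 2.0000 0.0000 0.0000]
Step 1: x=[3.6250 5.1250 9.0000 13.7500] v=[-1.5000 4.5000 0.0000 -1.0000]
Step 2: x=[3.0625 6.5469 9.1094 13.2813] v=[-2.2500 5.6875 0.4375 -1.8750]
Step 3: x=[2.5606 7.8536 9.4200 12.6661] v=[-2.0078 5.2266 1.2422 -2.4610]
Step 4: x=[2.3453 8.6944 9.9405 12.0201] v=[-0.8613 3.3633 2.0821 -2.5841]
Step 5: x=[2.5486 8.8974 10.5652 11.4891] v=[0.8133 0.8118 2.4989 -2.1239]
Step 6: x=[3.1705 8.5152 11.0970 11.2176] v=[2.4877 -1.5287 2.1270 -1.0859]
Max displacement = 2.8974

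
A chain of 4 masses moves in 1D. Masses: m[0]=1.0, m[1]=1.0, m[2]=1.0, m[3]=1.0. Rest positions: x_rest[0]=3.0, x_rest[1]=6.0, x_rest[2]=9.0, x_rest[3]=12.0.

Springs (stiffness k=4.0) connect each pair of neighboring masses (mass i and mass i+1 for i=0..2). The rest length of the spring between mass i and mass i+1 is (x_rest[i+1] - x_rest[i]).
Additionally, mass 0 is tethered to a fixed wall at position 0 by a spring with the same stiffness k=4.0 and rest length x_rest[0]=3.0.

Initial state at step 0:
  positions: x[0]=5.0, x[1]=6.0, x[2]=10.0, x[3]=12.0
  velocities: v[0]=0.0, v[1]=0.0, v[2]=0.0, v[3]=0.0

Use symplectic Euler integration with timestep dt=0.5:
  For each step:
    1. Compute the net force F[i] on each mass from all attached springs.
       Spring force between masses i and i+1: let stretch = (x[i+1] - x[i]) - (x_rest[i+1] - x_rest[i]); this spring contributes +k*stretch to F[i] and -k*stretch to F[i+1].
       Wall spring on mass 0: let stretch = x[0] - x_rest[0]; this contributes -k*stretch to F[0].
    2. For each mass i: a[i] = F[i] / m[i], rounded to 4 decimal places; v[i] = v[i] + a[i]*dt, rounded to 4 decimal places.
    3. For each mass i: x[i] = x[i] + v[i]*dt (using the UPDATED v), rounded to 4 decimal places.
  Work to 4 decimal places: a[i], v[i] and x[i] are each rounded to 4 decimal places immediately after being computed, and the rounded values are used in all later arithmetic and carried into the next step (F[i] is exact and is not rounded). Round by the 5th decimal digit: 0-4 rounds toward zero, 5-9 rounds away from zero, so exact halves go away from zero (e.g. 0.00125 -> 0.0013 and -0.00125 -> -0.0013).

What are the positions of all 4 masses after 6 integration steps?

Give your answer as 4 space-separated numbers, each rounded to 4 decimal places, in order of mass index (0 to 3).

Step 0: x=[5.0000 6.0000 10.0000 12.0000] v=[0.0000 0.0000 0.0000 0.0000]
Step 1: x=[1.0000 9.0000 8.0000 13.0000] v=[-8.0000 6.0000 -4.0000 2.0000]
Step 2: x=[4.0000 3.0000 12.0000 12.0000] v=[6.0000 -12.0000 8.0000 -2.0000]
Step 3: x=[2.0000 7.0000 7.0000 14.0000] v=[-4.0000 8.0000 -10.0000 4.0000]
Step 4: x=[3.0000 6.0000 9.0000 12.0000] v=[2.0000 -2.0000 4.0000 -4.0000]
Step 5: x=[4.0000 5.0000 11.0000 10.0000] v=[2.0000 -2.0000 4.0000 -4.0000]
Step 6: x=[2.0000 9.0000 6.0000 12.0000] v=[-4.0000 8.0000 -10.0000 4.0000]

Answer: 2.0000 9.0000 6.0000 12.0000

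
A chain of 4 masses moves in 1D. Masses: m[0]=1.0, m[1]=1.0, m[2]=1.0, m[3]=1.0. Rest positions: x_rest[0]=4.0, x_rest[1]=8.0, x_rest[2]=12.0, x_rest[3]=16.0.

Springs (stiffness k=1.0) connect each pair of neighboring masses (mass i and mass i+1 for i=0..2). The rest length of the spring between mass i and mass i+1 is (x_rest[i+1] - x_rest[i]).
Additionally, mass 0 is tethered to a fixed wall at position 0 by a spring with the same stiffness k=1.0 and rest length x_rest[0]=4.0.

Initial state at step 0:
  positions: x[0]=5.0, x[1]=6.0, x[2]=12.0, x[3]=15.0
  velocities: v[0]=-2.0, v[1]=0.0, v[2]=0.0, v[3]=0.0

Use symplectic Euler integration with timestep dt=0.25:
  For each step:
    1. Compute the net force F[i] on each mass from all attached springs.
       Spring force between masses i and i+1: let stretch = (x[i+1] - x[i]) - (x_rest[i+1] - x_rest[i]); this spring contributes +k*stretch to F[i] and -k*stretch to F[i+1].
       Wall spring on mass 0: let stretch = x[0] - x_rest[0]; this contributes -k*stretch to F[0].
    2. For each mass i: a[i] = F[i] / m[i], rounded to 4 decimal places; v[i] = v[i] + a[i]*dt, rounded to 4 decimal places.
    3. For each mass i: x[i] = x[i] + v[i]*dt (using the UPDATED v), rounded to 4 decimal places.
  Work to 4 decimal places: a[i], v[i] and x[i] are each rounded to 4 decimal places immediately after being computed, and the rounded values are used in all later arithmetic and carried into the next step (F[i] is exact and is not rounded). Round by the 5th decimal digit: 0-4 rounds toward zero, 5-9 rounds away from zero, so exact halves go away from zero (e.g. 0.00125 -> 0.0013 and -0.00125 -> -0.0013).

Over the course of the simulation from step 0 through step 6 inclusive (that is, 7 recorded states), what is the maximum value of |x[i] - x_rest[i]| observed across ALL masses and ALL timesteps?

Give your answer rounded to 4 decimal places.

Step 0: x=[5.0000 6.0000 12.0000 15.0000] v=[-2.0000 0.0000 0.0000 0.0000]
Step 1: x=[4.2500 6.3125 11.8125 15.0625] v=[-3.0000 1.2500 -0.7500 0.2500]
Step 2: x=[3.3633 6.8399 11.4844 15.1719] v=[-3.5469 2.1094 -1.3125 0.4375]
Step 3: x=[2.4837 7.4403 11.0965 15.3008] v=[-3.5186 2.4014 -1.5518 0.5156]
Step 4: x=[1.7586 7.9594 10.7428 15.4169] v=[-2.9004 2.0763 -1.4148 0.4645]
Step 5: x=[1.3111 8.2649 10.5073 15.4909] v=[-1.7899 1.2220 -0.9421 0.2960]
Step 6: x=[1.2163 8.2760 10.4431 15.5034] v=[-0.3792 0.0442 -0.2568 0.0501]
Max displacement = 2.7837

Answer: 2.7837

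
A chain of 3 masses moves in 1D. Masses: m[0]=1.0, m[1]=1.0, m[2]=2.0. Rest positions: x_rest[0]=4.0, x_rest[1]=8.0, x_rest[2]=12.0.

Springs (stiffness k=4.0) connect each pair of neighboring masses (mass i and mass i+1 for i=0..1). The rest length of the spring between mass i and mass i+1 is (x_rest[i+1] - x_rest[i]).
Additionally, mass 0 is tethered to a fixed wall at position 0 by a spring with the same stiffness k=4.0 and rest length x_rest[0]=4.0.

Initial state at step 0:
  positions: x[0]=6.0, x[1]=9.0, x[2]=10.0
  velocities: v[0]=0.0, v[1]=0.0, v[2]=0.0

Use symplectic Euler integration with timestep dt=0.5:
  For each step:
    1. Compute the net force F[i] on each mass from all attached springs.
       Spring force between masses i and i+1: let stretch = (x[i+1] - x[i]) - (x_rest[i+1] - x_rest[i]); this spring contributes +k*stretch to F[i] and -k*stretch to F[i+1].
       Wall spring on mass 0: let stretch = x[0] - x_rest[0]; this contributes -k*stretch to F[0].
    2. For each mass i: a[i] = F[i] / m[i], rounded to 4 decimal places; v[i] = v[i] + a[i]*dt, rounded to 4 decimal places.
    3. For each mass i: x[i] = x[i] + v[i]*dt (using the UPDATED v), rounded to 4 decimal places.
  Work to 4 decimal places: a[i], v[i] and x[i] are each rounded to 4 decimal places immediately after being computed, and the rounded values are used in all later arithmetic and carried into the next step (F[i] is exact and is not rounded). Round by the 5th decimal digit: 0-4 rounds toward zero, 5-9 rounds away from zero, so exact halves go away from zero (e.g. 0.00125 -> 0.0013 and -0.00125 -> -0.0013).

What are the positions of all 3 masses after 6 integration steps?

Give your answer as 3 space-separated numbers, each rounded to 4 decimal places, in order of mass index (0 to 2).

Answer: 4.4375 8.5938 12.5469

Derivation:
Step 0: x=[6.0000 9.0000 10.0000] v=[0.0000 0.0000 0.0000]
Step 1: x=[3.0000 7.0000 11.5000] v=[-6.0000 -4.0000 3.0000]
Step 2: x=[1.0000 5.5000 12.7500] v=[-4.0000 -3.0000 2.5000]
Step 3: x=[2.5000 6.7500 12.3750] v=[3.0000 2.5000 -0.7500]
Step 4: x=[5.7500 9.3750 11.1875] v=[6.5000 5.2500 -2.3750]
Step 5: x=[6.8750 10.1875 11.0938] v=[2.2500 1.6250 -0.1875]
Step 6: x=[4.4375 8.5938 12.5469] v=[-4.8750 -3.1874 2.9062]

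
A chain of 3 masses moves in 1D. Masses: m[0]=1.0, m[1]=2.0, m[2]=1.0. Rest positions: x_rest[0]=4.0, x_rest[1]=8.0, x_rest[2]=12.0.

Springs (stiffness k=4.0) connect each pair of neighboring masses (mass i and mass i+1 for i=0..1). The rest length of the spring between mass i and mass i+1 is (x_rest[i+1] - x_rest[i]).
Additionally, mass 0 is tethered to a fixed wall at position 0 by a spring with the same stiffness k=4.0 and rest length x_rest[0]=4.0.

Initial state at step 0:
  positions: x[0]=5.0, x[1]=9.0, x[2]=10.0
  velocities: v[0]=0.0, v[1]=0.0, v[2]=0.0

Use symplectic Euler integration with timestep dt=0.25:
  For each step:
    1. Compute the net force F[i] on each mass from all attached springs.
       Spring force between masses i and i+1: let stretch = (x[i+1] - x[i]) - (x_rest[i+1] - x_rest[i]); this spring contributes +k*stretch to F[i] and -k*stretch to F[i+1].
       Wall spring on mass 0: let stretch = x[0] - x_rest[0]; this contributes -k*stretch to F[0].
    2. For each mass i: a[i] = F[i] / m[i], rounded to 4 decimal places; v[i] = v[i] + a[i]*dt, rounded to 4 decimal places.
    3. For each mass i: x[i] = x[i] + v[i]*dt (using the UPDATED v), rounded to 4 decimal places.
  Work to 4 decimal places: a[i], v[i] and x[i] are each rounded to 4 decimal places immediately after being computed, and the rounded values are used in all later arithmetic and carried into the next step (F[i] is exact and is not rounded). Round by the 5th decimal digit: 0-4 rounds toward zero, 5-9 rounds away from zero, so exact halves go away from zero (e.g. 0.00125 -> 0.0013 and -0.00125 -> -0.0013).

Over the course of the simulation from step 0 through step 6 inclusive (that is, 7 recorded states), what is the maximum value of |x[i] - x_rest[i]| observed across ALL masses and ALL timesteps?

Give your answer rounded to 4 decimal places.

Answer: 2.0843

Derivation:
Step 0: x=[5.0000 9.0000 10.0000] v=[0.0000 0.0000 0.0000]
Step 1: x=[4.7500 8.6250 10.7500] v=[-1.0000 -1.5000 3.0000]
Step 2: x=[4.2813 8.0313 11.9688] v=[-1.8750 -2.3750 4.8750]
Step 3: x=[3.6797 7.4610 13.2032] v=[-2.4063 -2.2813 4.9375]
Step 4: x=[3.1035 7.1358 14.0020] v=[-2.3047 -1.3009 3.1953]
Step 5: x=[2.7595 7.1648 14.0843] v=[-1.3759 0.1161 0.3291]
Step 6: x=[2.8270 7.5081 13.4367] v=[0.2699 1.3732 -2.5904]
Max displacement = 2.0843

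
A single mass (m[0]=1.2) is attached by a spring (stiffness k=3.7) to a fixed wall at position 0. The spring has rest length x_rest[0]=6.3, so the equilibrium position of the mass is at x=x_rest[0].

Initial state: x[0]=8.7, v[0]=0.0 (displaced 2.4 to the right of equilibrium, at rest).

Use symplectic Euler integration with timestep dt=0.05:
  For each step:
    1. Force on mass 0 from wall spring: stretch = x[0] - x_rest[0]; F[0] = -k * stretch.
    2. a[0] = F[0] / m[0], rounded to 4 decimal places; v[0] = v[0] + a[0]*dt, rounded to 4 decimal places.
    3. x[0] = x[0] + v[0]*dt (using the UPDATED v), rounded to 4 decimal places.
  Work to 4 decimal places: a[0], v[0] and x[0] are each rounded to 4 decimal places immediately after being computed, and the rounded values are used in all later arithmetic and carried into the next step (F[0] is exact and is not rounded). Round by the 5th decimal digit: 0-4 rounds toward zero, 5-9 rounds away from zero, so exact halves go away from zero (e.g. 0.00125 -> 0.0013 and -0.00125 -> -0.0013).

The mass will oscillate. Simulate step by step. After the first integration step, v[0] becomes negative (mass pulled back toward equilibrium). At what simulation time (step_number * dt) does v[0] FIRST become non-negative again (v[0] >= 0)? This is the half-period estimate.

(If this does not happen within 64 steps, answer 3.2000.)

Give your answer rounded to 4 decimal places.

Step 0: x=[8.7000] v=[0.0000]
Step 1: x=[8.6815] v=[-0.3700]
Step 2: x=[8.6446] v=[-0.7372]
Step 3: x=[8.5897] v=[-1.0987]
Step 4: x=[8.5171] v=[-1.4517]
Step 5: x=[8.4274] v=[-1.7935]
Step 6: x=[8.3213] v=[-2.1215]
Step 7: x=[8.1996] v=[-2.4331]
Step 8: x=[8.0633] v=[-2.7260]
Step 9: x=[7.9134] v=[-2.9978]
Step 10: x=[7.7511] v=[-3.2465]
Step 11: x=[7.5776] v=[-3.4702]
Step 12: x=[7.3942] v=[-3.6672]
Step 13: x=[7.2024] v=[-3.8359]
Step 14: x=[7.0037] v=[-3.9750]
Step 15: x=[6.7995] v=[-4.0835]
Step 16: x=[6.5915] v=[-4.1605]
Step 17: x=[6.3812] v=[-4.2054]
Step 18: x=[6.1703] v=[-4.2179]
Step 19: x=[5.9604] v=[-4.1979]
Step 20: x=[5.7531] v=[-4.1455]
Step 21: x=[5.5500] v=[-4.0612]
Step 22: x=[5.3527] v=[-3.9456]
Step 23: x=[5.1627] v=[-3.7996]
Step 24: x=[4.9815] v=[-3.6243]
Step 25: x=[4.8105] v=[-3.4210]
Step 26: x=[4.6509] v=[-3.1914]
Step 27: x=[4.5040] v=[-2.9372]
Step 28: x=[4.3710] v=[-2.6603]
Step 29: x=[4.2529] v=[-2.3629]
Step 30: x=[4.1505] v=[-2.0473]
Step 31: x=[4.0647] v=[-1.7159]
Step 32: x=[3.9961] v=[-1.3713]
Step 33: x=[3.9453] v=[-1.0161]
Step 34: x=[3.9126] v=[-0.6531]
Step 35: x=[3.8984] v=[-0.2850]
Step 36: x=[3.9027] v=[0.0852]
First v>=0 after going negative at step 36, time=1.8000

Answer: 1.8000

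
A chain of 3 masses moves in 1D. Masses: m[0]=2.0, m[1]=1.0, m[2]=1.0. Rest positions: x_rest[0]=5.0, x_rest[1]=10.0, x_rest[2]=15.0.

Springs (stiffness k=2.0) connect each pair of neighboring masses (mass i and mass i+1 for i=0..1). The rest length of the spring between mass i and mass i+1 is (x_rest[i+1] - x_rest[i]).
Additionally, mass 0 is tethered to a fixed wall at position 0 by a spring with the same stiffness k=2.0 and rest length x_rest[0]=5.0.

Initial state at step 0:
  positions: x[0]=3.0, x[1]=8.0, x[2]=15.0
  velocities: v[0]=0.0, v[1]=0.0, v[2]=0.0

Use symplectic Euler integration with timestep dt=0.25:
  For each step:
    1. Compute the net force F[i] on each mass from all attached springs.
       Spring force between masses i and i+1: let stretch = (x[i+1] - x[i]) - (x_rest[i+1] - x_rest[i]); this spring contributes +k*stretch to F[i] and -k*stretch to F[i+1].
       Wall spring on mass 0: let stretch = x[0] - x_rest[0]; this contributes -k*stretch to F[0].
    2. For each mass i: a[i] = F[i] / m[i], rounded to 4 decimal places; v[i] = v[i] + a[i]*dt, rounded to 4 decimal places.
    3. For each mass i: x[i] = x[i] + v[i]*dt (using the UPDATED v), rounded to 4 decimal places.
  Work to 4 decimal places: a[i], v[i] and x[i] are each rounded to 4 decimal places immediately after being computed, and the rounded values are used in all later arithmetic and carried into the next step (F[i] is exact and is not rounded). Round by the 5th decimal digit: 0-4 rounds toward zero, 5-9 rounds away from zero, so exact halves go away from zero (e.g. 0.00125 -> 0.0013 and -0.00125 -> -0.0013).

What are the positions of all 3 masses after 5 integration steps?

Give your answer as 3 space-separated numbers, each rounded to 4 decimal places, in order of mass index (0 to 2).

Answer: 4.7584 9.6980 12.9940

Derivation:
Step 0: x=[3.0000 8.0000 15.0000] v=[0.0000 0.0000 0.0000]
Step 1: x=[3.1250 8.2500 14.7500] v=[0.5000 1.0000 -1.0000]
Step 2: x=[3.3750 8.6719 14.3125] v=[1.0000 1.6875 -1.7500]
Step 3: x=[3.7451 9.1368 13.7949] v=[1.4805 1.8594 -2.0703]
Step 4: x=[4.2182 9.5100 13.3201] v=[1.8922 1.4926 -1.8994]
Step 5: x=[4.7584 9.6980 12.9940] v=[2.1606 0.7518 -1.3045]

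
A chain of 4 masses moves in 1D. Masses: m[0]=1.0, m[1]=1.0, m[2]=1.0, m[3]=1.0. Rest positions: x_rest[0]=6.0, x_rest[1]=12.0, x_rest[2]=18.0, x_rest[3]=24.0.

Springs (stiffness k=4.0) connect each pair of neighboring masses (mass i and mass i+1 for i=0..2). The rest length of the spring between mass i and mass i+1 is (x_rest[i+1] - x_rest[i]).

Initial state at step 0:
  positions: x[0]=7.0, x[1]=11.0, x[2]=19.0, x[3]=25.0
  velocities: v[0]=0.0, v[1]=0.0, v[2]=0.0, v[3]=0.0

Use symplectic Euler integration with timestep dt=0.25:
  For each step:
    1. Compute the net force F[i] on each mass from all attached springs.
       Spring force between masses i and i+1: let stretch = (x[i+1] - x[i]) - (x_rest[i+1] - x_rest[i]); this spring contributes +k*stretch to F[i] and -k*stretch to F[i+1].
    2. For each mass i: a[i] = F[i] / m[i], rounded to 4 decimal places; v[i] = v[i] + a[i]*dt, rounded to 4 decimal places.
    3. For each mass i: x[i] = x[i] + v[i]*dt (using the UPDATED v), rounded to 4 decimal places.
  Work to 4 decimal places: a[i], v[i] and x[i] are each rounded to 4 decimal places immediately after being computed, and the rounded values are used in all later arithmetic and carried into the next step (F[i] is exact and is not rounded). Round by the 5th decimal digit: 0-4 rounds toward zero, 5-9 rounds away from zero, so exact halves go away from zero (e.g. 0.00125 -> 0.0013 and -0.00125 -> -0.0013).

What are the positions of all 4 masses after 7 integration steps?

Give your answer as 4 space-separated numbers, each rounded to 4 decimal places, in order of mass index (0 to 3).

Step 0: x=[7.0000 11.0000 19.0000 25.0000] v=[0.0000 0.0000 0.0000 0.0000]
Step 1: x=[6.5000 12.0000 18.5000 25.0000] v=[-2.0000 4.0000 -2.0000 0.0000]
Step 2: x=[5.8750 13.2500 18.0000 24.8750] v=[-2.5000 5.0000 -2.0000 -0.5000]
Step 3: x=[5.5938 13.8438 18.0313 24.5313] v=[-1.1250 2.3750 0.1250 -1.3750]
Step 4: x=[5.8751 13.4219 18.6407 24.0626] v=[1.1250 -1.6875 2.4375 -1.8750]
Step 5: x=[6.5431 12.4180 19.3009 23.7384] v=[2.6718 -4.0155 2.6406 -1.2969]
Step 6: x=[7.1798 11.6661 19.3497 23.8048] v=[2.5467 -3.0075 0.1952 0.2656]
Step 7: x=[7.4381 11.7136 18.5914 24.2574] v=[1.0330 0.1898 -3.0333 1.8105]

Answer: 7.4381 11.7136 18.5914 24.2574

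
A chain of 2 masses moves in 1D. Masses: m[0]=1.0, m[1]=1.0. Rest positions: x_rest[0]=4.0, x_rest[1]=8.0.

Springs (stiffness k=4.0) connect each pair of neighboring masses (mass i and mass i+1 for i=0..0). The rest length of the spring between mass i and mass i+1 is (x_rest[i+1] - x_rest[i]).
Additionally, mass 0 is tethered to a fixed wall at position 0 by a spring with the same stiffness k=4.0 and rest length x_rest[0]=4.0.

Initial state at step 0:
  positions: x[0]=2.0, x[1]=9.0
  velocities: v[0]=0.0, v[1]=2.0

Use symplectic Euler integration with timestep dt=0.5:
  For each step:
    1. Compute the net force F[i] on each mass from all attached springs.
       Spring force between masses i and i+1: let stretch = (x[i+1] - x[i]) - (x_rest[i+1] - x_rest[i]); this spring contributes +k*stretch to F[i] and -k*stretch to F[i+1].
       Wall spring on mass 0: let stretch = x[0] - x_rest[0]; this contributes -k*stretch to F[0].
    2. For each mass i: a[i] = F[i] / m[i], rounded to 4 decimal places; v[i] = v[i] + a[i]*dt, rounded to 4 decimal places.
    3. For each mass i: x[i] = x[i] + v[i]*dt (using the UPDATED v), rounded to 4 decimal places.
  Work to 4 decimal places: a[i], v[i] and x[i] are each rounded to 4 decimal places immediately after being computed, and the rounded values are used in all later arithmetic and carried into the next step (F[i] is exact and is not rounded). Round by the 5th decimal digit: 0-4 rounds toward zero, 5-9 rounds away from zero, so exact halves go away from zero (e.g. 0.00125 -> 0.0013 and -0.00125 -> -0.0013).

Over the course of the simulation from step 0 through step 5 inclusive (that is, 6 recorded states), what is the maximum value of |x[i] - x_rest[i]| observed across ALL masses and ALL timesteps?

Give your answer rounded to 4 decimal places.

Answer: 3.0000

Derivation:
Step 0: x=[2.0000 9.0000] v=[0.0000 2.0000]
Step 1: x=[7.0000 7.0000] v=[10.0000 -4.0000]
Step 2: x=[5.0000 9.0000] v=[-4.0000 4.0000]
Step 3: x=[2.0000 11.0000] v=[-6.0000 4.0000]
Step 4: x=[6.0000 8.0000] v=[8.0000 -6.0000]
Step 5: x=[6.0000 7.0000] v=[0.0000 -2.0000]
Max displacement = 3.0000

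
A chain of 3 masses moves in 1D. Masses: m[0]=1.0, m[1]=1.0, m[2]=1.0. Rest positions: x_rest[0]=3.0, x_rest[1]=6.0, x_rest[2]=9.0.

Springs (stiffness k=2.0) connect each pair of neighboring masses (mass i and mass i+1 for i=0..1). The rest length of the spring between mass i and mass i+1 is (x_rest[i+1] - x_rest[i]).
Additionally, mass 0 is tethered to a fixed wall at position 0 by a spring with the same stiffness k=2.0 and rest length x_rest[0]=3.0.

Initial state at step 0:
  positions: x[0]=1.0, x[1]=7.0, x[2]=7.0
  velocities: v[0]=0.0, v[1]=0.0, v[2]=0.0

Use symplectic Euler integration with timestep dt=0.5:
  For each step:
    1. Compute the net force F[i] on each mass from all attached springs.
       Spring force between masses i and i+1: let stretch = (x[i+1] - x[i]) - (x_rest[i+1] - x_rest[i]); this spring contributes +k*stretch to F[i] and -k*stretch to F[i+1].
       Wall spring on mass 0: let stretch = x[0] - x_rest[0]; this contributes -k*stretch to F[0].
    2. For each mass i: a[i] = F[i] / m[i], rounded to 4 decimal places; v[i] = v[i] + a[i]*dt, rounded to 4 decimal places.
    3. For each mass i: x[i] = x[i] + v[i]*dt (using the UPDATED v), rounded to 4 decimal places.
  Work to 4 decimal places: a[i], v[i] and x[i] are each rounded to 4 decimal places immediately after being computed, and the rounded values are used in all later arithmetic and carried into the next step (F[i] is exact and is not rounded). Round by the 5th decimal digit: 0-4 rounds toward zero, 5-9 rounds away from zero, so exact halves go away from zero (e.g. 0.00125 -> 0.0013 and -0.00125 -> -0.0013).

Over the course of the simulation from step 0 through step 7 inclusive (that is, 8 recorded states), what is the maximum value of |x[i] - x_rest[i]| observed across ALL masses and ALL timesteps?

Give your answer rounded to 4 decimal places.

Step 0: x=[1.0000 7.0000 7.0000] v=[0.0000 0.0000 0.0000]
Step 1: x=[3.5000 4.0000 8.5000] v=[5.0000 -6.0000 3.0000]
Step 2: x=[4.5000 3.0000 9.2500] v=[2.0000 -2.0000 1.5000]
Step 3: x=[2.5000 5.8750 8.3750] v=[-4.0000 5.7500 -1.7500]
Step 4: x=[0.9375 8.3125 7.7500] v=[-3.1250 4.8750 -1.2500]
Step 5: x=[2.5938 6.7813 8.9063] v=[3.3125 -3.0625 2.3125]
Step 6: x=[5.0469 4.2188 10.5001] v=[4.9062 -5.1250 3.1875]
Step 7: x=[4.5625 5.2110 10.4532] v=[-0.9688 1.9844 -0.0938]
Max displacement = 3.0000

Answer: 3.0000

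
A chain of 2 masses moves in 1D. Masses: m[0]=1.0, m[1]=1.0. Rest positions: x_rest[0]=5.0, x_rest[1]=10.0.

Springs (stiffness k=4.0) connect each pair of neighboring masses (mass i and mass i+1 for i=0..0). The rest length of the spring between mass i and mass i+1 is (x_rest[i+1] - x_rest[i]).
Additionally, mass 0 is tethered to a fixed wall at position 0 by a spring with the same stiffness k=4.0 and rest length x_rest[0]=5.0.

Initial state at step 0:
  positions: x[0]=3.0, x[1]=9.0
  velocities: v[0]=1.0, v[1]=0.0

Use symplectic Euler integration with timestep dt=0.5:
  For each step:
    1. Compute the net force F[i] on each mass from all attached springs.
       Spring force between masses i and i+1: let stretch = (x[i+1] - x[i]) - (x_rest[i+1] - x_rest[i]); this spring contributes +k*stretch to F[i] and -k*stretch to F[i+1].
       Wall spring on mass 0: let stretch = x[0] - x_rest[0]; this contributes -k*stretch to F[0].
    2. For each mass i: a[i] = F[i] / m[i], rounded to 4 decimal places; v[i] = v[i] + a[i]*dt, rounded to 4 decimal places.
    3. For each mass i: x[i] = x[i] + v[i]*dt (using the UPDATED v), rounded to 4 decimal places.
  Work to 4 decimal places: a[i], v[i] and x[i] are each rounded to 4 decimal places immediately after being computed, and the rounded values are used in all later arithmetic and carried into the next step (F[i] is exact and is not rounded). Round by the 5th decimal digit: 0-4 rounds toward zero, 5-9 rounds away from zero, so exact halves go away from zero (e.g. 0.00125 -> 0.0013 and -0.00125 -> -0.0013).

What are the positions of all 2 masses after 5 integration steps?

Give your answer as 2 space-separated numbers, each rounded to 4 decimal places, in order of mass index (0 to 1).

Step 0: x=[3.0000 9.0000] v=[1.0000 0.0000]
Step 1: x=[6.5000 8.0000] v=[7.0000 -2.0000]
Step 2: x=[5.0000 10.5000] v=[-3.0000 5.0000]
Step 3: x=[4.0000 12.5000] v=[-2.0000 4.0000]
Step 4: x=[7.5000 11.0000] v=[7.0000 -3.0000]
Step 5: x=[7.0000 11.0000] v=[-1.0000 0.0000]

Answer: 7.0000 11.0000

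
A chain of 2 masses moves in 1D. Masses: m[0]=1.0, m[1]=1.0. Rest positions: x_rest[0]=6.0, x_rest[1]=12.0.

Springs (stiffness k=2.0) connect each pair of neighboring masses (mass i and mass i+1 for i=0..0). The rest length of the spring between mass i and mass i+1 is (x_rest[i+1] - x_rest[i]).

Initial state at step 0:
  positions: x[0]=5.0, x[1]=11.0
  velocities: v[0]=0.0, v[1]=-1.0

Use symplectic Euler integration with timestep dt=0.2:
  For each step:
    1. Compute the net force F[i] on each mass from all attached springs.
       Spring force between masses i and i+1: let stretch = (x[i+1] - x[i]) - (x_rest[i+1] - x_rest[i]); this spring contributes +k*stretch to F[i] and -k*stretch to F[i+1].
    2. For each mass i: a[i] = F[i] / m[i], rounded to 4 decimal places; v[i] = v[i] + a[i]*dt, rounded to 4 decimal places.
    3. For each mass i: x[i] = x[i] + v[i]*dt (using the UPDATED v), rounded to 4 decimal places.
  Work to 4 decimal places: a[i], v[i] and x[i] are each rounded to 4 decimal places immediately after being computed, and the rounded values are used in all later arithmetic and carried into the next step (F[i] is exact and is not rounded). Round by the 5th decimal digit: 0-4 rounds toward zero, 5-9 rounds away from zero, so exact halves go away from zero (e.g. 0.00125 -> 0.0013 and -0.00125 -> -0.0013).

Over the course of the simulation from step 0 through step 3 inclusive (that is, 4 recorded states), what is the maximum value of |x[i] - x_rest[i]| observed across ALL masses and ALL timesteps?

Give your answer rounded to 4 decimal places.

Answer: 1.5386

Derivation:
Step 0: x=[5.0000 11.0000] v=[0.0000 -1.0000]
Step 1: x=[5.0000 10.8000] v=[0.0000 -1.0000]
Step 2: x=[4.9840 10.6160] v=[-0.0800 -0.9200]
Step 3: x=[4.9386 10.4614] v=[-0.2272 -0.7728]
Max displacement = 1.5386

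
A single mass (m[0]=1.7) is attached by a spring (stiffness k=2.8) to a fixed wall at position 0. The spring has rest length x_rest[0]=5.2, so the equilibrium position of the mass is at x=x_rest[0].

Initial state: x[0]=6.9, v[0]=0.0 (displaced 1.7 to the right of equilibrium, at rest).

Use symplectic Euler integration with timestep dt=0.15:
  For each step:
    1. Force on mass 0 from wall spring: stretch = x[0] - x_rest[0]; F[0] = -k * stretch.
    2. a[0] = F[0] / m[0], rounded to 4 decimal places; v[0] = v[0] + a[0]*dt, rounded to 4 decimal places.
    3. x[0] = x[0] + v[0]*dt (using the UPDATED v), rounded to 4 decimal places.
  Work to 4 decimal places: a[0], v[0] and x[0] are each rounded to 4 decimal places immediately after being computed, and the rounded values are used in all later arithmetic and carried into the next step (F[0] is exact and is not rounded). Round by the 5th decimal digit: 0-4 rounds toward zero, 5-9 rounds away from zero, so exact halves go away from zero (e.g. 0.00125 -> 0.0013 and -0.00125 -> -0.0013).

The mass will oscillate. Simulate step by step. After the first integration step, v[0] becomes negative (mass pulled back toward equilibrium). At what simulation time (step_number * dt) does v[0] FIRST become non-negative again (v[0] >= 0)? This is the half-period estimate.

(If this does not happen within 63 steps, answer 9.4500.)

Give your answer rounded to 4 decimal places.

Step 0: x=[6.9000] v=[0.0000]
Step 1: x=[6.8370] v=[-0.4200]
Step 2: x=[6.7133] v=[-0.8244]
Step 3: x=[6.5336] v=[-1.1983]
Step 4: x=[6.3044] v=[-1.5278]
Step 5: x=[6.0343] v=[-1.8007]
Step 6: x=[5.7333] v=[-2.0068]
Step 7: x=[5.4125] v=[-2.1386]
Step 8: x=[5.0838] v=[-2.1911]
Step 9: x=[4.7594] v=[-2.1624]
Step 10: x=[4.4514] v=[-2.0535]
Step 11: x=[4.1711] v=[-1.8686]
Step 12: x=[3.9289] v=[-1.6144]
Step 13: x=[3.7338] v=[-1.3004]
Step 14: x=[3.5931] v=[-0.9382]
Step 15: x=[3.5119] v=[-0.5412]
Step 16: x=[3.4933] v=[-0.1241]
Step 17: x=[3.5379] v=[0.2976]
First v>=0 after going negative at step 17, time=2.5500

Answer: 2.5500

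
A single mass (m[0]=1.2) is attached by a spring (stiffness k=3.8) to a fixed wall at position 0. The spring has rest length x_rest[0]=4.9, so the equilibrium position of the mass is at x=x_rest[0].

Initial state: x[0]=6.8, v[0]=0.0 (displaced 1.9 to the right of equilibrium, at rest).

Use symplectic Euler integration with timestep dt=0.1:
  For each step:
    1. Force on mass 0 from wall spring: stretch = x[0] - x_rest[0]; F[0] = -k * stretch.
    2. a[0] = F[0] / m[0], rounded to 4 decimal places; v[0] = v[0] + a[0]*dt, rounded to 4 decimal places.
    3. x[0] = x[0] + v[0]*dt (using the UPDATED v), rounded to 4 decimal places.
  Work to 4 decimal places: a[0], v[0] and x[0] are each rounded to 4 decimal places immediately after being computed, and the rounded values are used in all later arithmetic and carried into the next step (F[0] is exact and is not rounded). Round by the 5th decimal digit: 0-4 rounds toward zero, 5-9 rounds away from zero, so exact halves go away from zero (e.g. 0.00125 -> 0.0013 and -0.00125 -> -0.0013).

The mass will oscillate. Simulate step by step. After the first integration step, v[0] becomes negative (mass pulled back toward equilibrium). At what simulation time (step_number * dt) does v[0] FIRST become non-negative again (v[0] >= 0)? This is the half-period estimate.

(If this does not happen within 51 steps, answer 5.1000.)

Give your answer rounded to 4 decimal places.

Step 0: x=[6.8000] v=[0.0000]
Step 1: x=[6.7398] v=[-0.6017]
Step 2: x=[6.6214] v=[-1.1843]
Step 3: x=[6.4485] v=[-1.7294]
Step 4: x=[6.2265] v=[-2.2198]
Step 5: x=[5.9625] v=[-2.6399]
Step 6: x=[5.6649] v=[-2.9764]
Step 7: x=[5.3430] v=[-3.2186]
Step 8: x=[5.0071] v=[-3.3589]
Step 9: x=[4.6678] v=[-3.3928]
Step 10: x=[4.3359] v=[-3.3193]
Step 11: x=[4.0218] v=[-3.1407]
Step 12: x=[3.7355] v=[-2.8626]
Step 13: x=[3.4861] v=[-2.4938]
Step 14: x=[3.2815] v=[-2.0461]
Step 15: x=[3.1281] v=[-1.5336]
Step 16: x=[3.0309] v=[-0.9725]
Step 17: x=[2.9928] v=[-0.3806]
Step 18: x=[3.0151] v=[0.2234]
First v>=0 after going negative at step 18, time=1.8000

Answer: 1.8000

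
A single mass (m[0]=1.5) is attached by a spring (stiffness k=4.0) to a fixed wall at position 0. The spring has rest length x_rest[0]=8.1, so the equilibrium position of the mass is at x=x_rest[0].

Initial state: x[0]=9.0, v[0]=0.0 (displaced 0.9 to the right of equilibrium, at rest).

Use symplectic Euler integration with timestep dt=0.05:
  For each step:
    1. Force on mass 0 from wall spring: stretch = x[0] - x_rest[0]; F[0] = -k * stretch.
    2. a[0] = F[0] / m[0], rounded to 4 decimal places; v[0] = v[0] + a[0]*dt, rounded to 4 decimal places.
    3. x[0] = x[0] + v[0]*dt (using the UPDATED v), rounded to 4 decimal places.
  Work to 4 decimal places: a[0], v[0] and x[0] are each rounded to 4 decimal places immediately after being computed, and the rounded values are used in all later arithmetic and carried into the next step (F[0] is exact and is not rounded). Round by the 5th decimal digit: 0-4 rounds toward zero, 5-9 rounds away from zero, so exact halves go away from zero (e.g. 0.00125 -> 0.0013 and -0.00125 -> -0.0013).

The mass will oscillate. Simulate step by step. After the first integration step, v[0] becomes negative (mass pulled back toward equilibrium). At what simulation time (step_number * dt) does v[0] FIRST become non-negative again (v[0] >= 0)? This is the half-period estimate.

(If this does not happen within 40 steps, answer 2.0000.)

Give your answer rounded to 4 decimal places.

Step 0: x=[9.0000] v=[0.0000]
Step 1: x=[8.9940] v=[-0.1200]
Step 2: x=[8.9820] v=[-0.2392]
Step 3: x=[8.9642] v=[-0.3568]
Step 4: x=[8.9406] v=[-0.4720]
Step 5: x=[8.9114] v=[-0.5841]
Step 6: x=[8.8768] v=[-0.6923]
Step 7: x=[8.8370] v=[-0.7959]
Step 8: x=[8.7923] v=[-0.8942]
Step 9: x=[8.7430] v=[-0.9865]
Step 10: x=[8.6894] v=[-1.0722]
Step 11: x=[8.6319] v=[-1.1508]
Step 12: x=[8.5708] v=[-1.2217]
Step 13: x=[8.5066] v=[-1.2845]
Step 14: x=[8.4397] v=[-1.3387]
Step 15: x=[8.3705] v=[-1.3840]
Step 16: x=[8.2995] v=[-1.4201]
Step 17: x=[8.2272] v=[-1.4467]
Step 18: x=[8.1540] v=[-1.4637]
Step 19: x=[8.0805] v=[-1.4709]
Step 20: x=[8.0071] v=[-1.4683]
Step 21: x=[7.9343] v=[-1.4559]
Step 22: x=[7.8626] v=[-1.4338]
Step 23: x=[7.7925] v=[-1.4021]
Step 24: x=[7.7244] v=[-1.3611]
Step 25: x=[7.6589] v=[-1.3110]
Step 26: x=[7.5963] v=[-1.2522]
Step 27: x=[7.5371] v=[-1.1850]
Step 28: x=[7.4816] v=[-1.1099]
Step 29: x=[7.4302] v=[-1.0274]
Step 30: x=[7.3833] v=[-0.9381]
Step 31: x=[7.3412] v=[-0.8425]
Step 32: x=[7.3041] v=[-0.7413]
Step 33: x=[7.2723] v=[-0.6352]
Step 34: x=[7.2461] v=[-0.5248]
Step 35: x=[7.2256] v=[-0.4109]
Step 36: x=[7.2109] v=[-0.2943]
Step 37: x=[7.2021] v=[-0.1758]
Step 38: x=[7.1993] v=[-0.0561]
Step 39: x=[7.2025] v=[0.0640]
First v>=0 after going negative at step 39, time=1.9500

Answer: 1.9500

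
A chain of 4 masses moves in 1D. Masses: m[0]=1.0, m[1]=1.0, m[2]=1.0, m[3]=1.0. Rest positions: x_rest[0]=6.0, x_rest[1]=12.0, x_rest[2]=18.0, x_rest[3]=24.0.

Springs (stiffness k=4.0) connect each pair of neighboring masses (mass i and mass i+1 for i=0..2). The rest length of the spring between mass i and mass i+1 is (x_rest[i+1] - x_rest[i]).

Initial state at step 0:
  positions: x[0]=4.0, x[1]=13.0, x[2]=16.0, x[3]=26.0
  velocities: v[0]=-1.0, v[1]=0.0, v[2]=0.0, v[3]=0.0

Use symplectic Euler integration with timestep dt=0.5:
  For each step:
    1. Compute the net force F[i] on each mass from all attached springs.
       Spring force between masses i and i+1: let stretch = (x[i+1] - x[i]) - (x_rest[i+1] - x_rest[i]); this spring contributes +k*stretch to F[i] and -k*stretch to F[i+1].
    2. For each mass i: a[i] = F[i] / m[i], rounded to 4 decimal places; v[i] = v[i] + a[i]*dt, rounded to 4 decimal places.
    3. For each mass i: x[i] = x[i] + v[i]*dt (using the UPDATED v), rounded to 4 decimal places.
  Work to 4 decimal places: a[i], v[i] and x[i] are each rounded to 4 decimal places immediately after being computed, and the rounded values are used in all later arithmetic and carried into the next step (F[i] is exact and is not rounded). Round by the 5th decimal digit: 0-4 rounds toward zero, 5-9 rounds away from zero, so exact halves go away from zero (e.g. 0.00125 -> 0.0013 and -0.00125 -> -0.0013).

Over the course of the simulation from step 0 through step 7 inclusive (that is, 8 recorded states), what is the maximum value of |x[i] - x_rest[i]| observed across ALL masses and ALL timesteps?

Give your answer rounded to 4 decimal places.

Step 0: x=[4.0000 13.0000 16.0000 26.0000] v=[-1.0000 0.0000 0.0000 0.0000]
Step 1: x=[6.5000 7.0000 23.0000 22.0000] v=[5.0000 -12.0000 14.0000 -8.0000]
Step 2: x=[3.5000 16.5000 13.0000 25.0000] v=[-6.0000 19.0000 -20.0000 6.0000]
Step 3: x=[7.5000 9.5000 18.5000 22.0000] v=[8.0000 -14.0000 11.0000 -6.0000]
Step 4: x=[7.5000 9.5000 18.5000 21.5000] v=[0.0000 0.0000 0.0000 -1.0000]
Step 5: x=[3.5000 16.5000 12.5000 24.0000] v=[-8.0000 14.0000 -12.0000 5.0000]
Step 6: x=[6.5000 6.5000 22.0000 21.0000] v=[6.0000 -20.0000 19.0000 -6.0000]
Step 7: x=[3.5000 12.0000 15.0000 25.0000] v=[-6.0000 11.0000 -14.0000 8.0000]
Max displacement = 5.5000

Answer: 5.5000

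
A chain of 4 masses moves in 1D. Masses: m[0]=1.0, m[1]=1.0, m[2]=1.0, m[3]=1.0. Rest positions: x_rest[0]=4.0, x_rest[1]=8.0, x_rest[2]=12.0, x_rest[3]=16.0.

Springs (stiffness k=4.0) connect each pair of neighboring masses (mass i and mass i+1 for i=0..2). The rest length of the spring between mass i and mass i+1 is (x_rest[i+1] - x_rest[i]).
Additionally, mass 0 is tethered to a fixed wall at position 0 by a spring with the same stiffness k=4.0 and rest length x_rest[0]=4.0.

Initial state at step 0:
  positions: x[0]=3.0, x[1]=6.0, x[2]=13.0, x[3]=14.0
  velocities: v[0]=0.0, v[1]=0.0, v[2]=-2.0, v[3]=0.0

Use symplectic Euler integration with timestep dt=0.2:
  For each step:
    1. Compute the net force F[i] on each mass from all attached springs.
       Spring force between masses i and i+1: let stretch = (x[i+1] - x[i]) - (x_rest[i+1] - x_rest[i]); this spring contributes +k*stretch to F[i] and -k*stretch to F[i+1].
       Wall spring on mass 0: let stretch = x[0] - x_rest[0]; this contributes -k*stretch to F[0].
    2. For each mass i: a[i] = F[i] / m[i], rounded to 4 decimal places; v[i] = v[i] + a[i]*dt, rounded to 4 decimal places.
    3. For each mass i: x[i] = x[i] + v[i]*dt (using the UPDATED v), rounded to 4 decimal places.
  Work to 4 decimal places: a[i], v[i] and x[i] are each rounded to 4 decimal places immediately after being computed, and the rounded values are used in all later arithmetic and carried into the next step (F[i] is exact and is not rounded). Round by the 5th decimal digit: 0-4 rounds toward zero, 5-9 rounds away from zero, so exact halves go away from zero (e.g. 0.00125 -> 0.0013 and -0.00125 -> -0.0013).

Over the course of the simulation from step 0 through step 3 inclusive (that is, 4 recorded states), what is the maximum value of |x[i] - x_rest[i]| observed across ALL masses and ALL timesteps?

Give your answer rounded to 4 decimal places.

Answer: 3.3273

Derivation:
Step 0: x=[3.0000 6.0000 13.0000 14.0000] v=[0.0000 0.0000 -2.0000 0.0000]
Step 1: x=[3.0000 6.6400 11.6400 14.4800] v=[0.0000 3.2000 -6.8000 2.4000]
Step 2: x=[3.1024 7.4976 9.9344 15.1456] v=[0.5120 4.2880 -8.5280 3.3280]
Step 3: x=[3.4116 8.0419 8.6727 15.6174] v=[1.5462 2.7213 -6.3085 2.3590]
Max displacement = 3.3273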